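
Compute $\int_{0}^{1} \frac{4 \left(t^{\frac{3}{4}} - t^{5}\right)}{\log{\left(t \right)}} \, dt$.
$- \log{\left(\frac{331776}{2401} \right)}$

Consider the one-parameter family: let $I(a) = \int_{0}^{1} \frac{4 \left(t^{\frac{3}{4}} - t^{a}\right)}{\log{\left(t \right)}} \, dt$.

Since $\dfrac{\partial}{\partial a}\,t^{a} = t^{a} \ln t$, the $\ln t$ in the denominator cancels and
$$\frac{dI}{da} = \int_{0}^{1} -4 t^{a} \, dt = -4 \left[\frac{t^{a+1}}{a+1}\right]_0^1 = - \frac{4}{a + 1}.$$

Integrating with respect to $a$ gives $I(a) = - \log{\left(\frac{256 \left(a + 1\right)^{4}}{2401} \right)} + C$.

At $a = \frac{3}{4}$ the integrand is identically $0$, so $I(\frac{3}{4}) = 0$. The closed form gives $0$, hence $C = 0$.

Setting $a = 5$:
$$I = - \log{\left(\frac{331776}{2401} \right)}.$$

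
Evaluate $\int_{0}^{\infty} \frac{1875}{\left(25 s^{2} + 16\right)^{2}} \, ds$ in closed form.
$\frac{375 \pi}{256}$

Begin with the known result
$$J(a) = \int_{0}^{\infty} \frac{3}{a^{2} + s^{2}} \, ds = \frac{3 \pi}{2 a}.$$

Differentiating under the integral sign with respect to $a$,
$$\frac{dJ}{da} = \int_{0}^{\infty} - \frac{6 a}{\left(a^{2} + s^{2}\right)^{2}} \, ds = - \frac{3 \pi}{2 a^{2}},$$
so $\int_{0}^{\infty} \frac{3}{\left(a^{2} + s^{2}\right)^{2}} \, ds = \frac{3 \pi}{4 a^{3}}$.

Setting $a = \frac{4}{5}$:
$$I = \frac{375 \pi}{256}.$$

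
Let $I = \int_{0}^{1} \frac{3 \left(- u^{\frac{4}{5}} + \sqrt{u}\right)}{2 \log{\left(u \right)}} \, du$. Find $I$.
$- \log{\left(\frac{6 \sqrt{30}}{25} \right)}$

Introduce a parameter $a$ in the exponent: let $I(a) = \int_{0}^{1} \frac{3 \left(\sqrt{u} - u^{a}\right)}{2 \log{\left(u \right)}} \, du$.

Since $\dfrac{\partial}{\partial a}\,u^{a} = u^{a} \ln u$, the $\ln u$ in the denominator cancels and
$$\frac{dI}{da} = \int_{0}^{1} - \frac{3}{2} u^{a} \, du = - \frac{3}{2} \left[\frac{u^{a+1}}{a+1}\right]_0^1 = - \frac{3}{2 a + 2}.$$

Integrating with respect to $a$ gives $I(a) = - \log{\left(\frac{2 \sqrt{6} \left(a + 1\right)^{\frac{3}{2}}}{9} \right)} + C$.

At $a = \frac{1}{2}$ the integrand is identically $0$, so $I(\frac{1}{2}) = 0$. The closed form gives $0$, hence $C = 0$.

Setting $a = \frac{4}{5}$:
$$I = - \log{\left(\frac{6 \sqrt{30}}{25} \right)}.$$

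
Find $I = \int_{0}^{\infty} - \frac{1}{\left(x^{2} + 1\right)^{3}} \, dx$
$- \frac{3 \pi}{16}$

Start from the standard arctangent integral
$$J(a) = \int_{0}^{\infty} - \frac{1}{a^{2} + x^{2}} \, dx = - \frac{\pi}{2 a}.$$

Differentiating under the integral sign with respect to $a$,
$$\frac{dJ}{da} = \int_{0}^{\infty} \frac{2 a}{\left(a^{2} + x^{2}\right)^{2}} \, dx = \frac{\pi}{2 a^{2}},$$
so $\int_{0}^{\infty} - \frac{1}{\left(a^{2} + x^{2}\right)^{2}} \, dx = - \frac{\pi}{4 a^{3}}$.

Repeating — each differentiation of $1/(x^2+a^2)^j$ produces $-2ja/(x^2+a^2)^{j+1}$ — and dividing through by $-2ja$ at each step yields, after $2$ differentiations in total,
$$\int_{0}^{\infty} - \frac{1}{\left(a^{2} + x^{2}\right)^{3}} \, dx = - \frac{3 \pi}{16 a^{5}}.$$

Setting $a = 1$:
$$I = - \frac{3 \pi}{16}.$$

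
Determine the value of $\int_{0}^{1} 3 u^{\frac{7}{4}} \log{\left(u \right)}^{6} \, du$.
$\frac{35389440}{19487171}$

Start from the elementary integral
$$J(a) = \int_{0}^{1} 3 u^{a} \, du = \frac{3}{a + 1}.$$

Differentiating under the integral sign brings down a factor of $\ln u$:
$$\frac{dJ}{da} = \int_{0}^{1} 3 u^{a} \log{\left(u \right)} \, du = - \frac{3}{\left(a + 1\right)^{2}}.$$

Repeating $6$ times in total — each differentiation brings down another $\ln u$ — gives
$$\frac{d^{6}J}{da^{6}} = \int_{0}^{1} 3 u^{a} \log{\left(u \right)}^{6} \, du = \frac{2160}{\left(a + 1\right)^{7}},$$
and the integrand here is exactly the target integrand, so $I = \frac{2160}{\left(a + 1\right)^{7}}$.

Setting $a = \frac{7}{4}$:
$$I = \frac{35389440}{19487171}.$$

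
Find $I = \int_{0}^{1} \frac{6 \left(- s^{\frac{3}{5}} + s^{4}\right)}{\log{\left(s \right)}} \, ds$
$\log{\left(\frac{244140625}{262144} \right)}$

Replace the exponent $\frac{3}{5}$ by a parameter $a$: let $I(a) = \int_{0}^{1} \frac{6 \left(s^{4} - s^{a}\right)}{\log{\left(s \right)}} \, ds$.

Since $\dfrac{\partial}{\partial a}\,s^{a} = s^{a} \ln s$, the $\ln s$ in the denominator cancels and
$$\frac{dI}{da} = \int_{0}^{1} -6 s^{a} \, ds = -6 \left[\frac{s^{a+1}}{a+1}\right]_0^1 = - \frac{6}{a + 1}.$$

Integrating with respect to $a$ gives $I(a) = \log{\left(\frac{15625}{\left(a + 1\right)^{6}} \right)} + C$.

At $a = 4$ the integrand is identically $0$, so $I(4) = 0$. The closed form gives $0$, hence $C = 0$.

Setting $a = \frac{3}{5}$:
$$I = \log{\left(\frac{244140625}{262144} \right)}.$$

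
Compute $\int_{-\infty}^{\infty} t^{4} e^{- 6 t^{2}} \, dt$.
$\frac{\sqrt{6} \sqrt{\pi}}{288}$

Begin with the known integral
$$J(a) = \int_{-\infty}^{\infty} e^{- a t^{2}} \, dt = \frac{\sqrt{\pi}}{\sqrt{a}}.$$

Differentiating under the integral sign brings down a factor of $(-t^2)$:
$$\frac{dJ}{da} = \int_{-\infty}^{\infty} - t^{2} e^{- a t^{2}} \, dt = - \frac{\sqrt{\pi}}{2 a^{\frac{3}{2}}}.$$

Repeating twice in total — each differentiation brings down another $(-t^2)$ — gives
$$\frac{d^{2}J}{da^{2}} = \int_{-\infty}^{\infty} t^{4} e^{- a t^{2}} \, dt = \frac{3 \sqrt{\pi}}{4 a^{\frac{5}{2}}},$$
and the integrand here is exactly the target integrand, so $I = \frac{3 \sqrt{\pi}}{4 a^{\frac{5}{2}}}$.

Setting $a = 6$:
$$I = \frac{\sqrt{6} \sqrt{\pi}}{288}.$$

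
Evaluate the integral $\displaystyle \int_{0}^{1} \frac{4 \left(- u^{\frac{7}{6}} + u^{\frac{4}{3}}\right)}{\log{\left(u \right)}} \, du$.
$- \log{\left(\frac{28561}{38416} \right)}$

Replace the exponent $\frac{7}{6}$ by a parameter $a$: let $I(a) = \int_{0}^{1} \frac{4 \left(u^{\frac{4}{3}} - u^{a}\right)}{\log{\left(u \right)}} \, du$.

Since $\dfrac{\partial}{\partial a}\,u^{a} = u^{a} \ln u$, the $\ln u$ in the denominator cancels and
$$\frac{dI}{da} = \int_{0}^{1} -4 u^{a} \, du = -4 \left[\frac{u^{a+1}}{a+1}\right]_0^1 = - \frac{4}{a + 1}.$$

Integrating with respect to $a$ gives $I(a) = - \log{\left(\frac{81 \left(a + 1\right)^{4}}{2401} \right)} + C$.

At $a = \frac{4}{3}$ the integrand is identically $0$, so $I(\frac{4}{3}) = 0$. The closed form gives $0$, hence $C = 0$.

Setting $a = \frac{7}{6}$:
$$I = - \log{\left(\frac{28561}{38416} \right)}.$$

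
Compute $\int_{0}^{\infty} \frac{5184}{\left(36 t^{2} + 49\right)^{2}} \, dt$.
$\frac{216 \pi}{343}$

Recall the elementary integral
$$J(a) = \int_{0}^{\infty} \frac{4}{a^{2} + t^{2}} \, dt = \frac{2 \pi}{a}.$$

Differentiating under the integral sign with respect to $a$,
$$\frac{dJ}{da} = \int_{0}^{\infty} - \frac{8 a}{\left(a^{2} + t^{2}\right)^{2}} \, dt = - \frac{2 \pi}{a^{2}},$$
so $\int_{0}^{\infty} \frac{4}{\left(a^{2} + t^{2}\right)^{2}} \, dt = \frac{\pi}{a^{3}}$.

Setting $a = \frac{7}{6}$:
$$I = \frac{216 \pi}{343}.$$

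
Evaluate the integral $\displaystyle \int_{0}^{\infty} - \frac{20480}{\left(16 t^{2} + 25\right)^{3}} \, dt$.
$- \frac{192 \pi}{625}$

Begin with the known result
$$J(a) = \int_{0}^{\infty} - \frac{5}{a^{2} + t^{2}} \, dt = - \frac{5 \pi}{2 a}.$$

Differentiating under the integral sign with respect to $a$,
$$\frac{dJ}{da} = \int_{0}^{\infty} \frac{10 a}{\left(a^{2} + t^{2}\right)^{2}} \, dt = \frac{5 \pi}{2 a^{2}},$$
so $\int_{0}^{\infty} - \frac{5}{\left(a^{2} + t^{2}\right)^{2}} \, dt = - \frac{5 \pi}{4 a^{3}}$.

Repeating — each differentiation of $1/(t^2+a^2)^j$ produces $-2ja/(t^2+a^2)^{j+1}$ — and dividing through by $-2ja$ at each step yields, after $2$ differentiations in total,
$$\int_{0}^{\infty} - \frac{5}{\left(a^{2} + t^{2}\right)^{3}} \, dt = - \frac{15 \pi}{16 a^{5}}.$$

Setting $a = \frac{5}{4}$:
$$I = - \frac{192 \pi}{625}.$$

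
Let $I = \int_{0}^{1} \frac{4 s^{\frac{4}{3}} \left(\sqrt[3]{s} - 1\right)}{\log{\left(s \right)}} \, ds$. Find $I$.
$\log{\left(\frac{4096}{2401} \right)}$

Consider the one-parameter family: let $I(a) = \int_{0}^{1} \frac{4 \left(- s^{\frac{4}{3}} + s^{a}\right)}{\log{\left(s \right)}} \, ds$.

Since $\dfrac{\partial}{\partial a}\,s^{a} = s^{a} \ln s$, the $\ln s$ in the denominator cancels and
$$\frac{dI}{da} = \int_{0}^{1} 4 s^{a} \, ds = 4 \left[\frac{s^{a+1}}{a+1}\right]_0^1 = \frac{4}{a + 1}.$$

Integrating with respect to $a$ gives $I(a) = \log{\left(\frac{81 \left(a + 1\right)^{4}}{2401} \right)} + C$.

At $a = \frac{4}{3}$ the integrand is identically $0$, so $I(\frac{4}{3}) = 0$. The closed form gives $0$, hence $C = 0$.

Setting $a = \frac{5}{3}$:
$$I = \log{\left(\frac{4096}{2401} \right)}.$$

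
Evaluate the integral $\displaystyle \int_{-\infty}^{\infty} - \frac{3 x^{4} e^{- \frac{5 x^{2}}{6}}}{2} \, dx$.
$- \frac{81 \sqrt{30} \sqrt{\pi}}{250}$

Consider the simpler parametrised integral
$$J(a) = \int_{-\infty}^{\infty} - \frac{3 e^{- a x^{2}}}{2} \, dx = - \frac{3 \sqrt{\pi}}{2 \sqrt{a}}.$$

Differentiating under the integral sign brings down a factor of $(-x^2)$:
$$\frac{dJ}{da} = \int_{-\infty}^{\infty} \frac{3 x^{2} e^{- a x^{2}}}{2} \, dx = \frac{3 \sqrt{\pi}}{4 a^{\frac{3}{2}}}.$$

Repeating twice in total — each differentiation brings down another $(-x^2)$ — gives
$$\frac{d^{2}J}{da^{2}} = \int_{-\infty}^{\infty} - \frac{3 x^{4} e^{- a x^{2}}}{2} \, dx = - \frac{9 \sqrt{\pi}}{8 a^{\frac{5}{2}}},$$
and the integrand here is exactly the target integrand, so $I = - \frac{9 \sqrt{\pi}}{8 a^{\frac{5}{2}}}$.

Setting $a = \frac{5}{6}$:
$$I = - \frac{81 \sqrt{30} \sqrt{\pi}}{250}.$$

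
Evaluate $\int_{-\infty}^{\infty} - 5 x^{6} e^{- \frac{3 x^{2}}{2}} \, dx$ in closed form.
$- \frac{25 \sqrt{6} \sqrt{\pi}}{27}$

Begin with the known integral
$$J(a) = \int_{-\infty}^{\infty} - 5 e^{- a x^{2}} \, dx = - \frac{5 \sqrt{\pi}}{\sqrt{a}}.$$

Differentiating under the integral sign brings down a factor of $(-x^2)$:
$$\frac{dJ}{da} = \int_{-\infty}^{\infty} 5 x^{2} e^{- a x^{2}} \, dx = \frac{5 \sqrt{\pi}}{2 a^{\frac{3}{2}}}.$$

Repeating $3$ times in total — each differentiation brings down another $(-x^2)$ — gives
$$\frac{d^{3}J}{da^{3}} = \int_{-\infty}^{\infty} 5 x^{6} e^{- a x^{2}} \, dx = \frac{75 \sqrt{\pi}}{8 a^{\frac{7}{2}}},$$
and the integrand here is $(-1)^{3}$ times the target integrand, so $I = (-1)^{3}\,\frac{d^{3}J}{da^{3}} = - \frac{75 \sqrt{\pi}}{8 a^{\frac{7}{2}}}$.

Setting $a = \frac{3}{2}$:
$$I = - \frac{25 \sqrt{6} \sqrt{\pi}}{27}.$$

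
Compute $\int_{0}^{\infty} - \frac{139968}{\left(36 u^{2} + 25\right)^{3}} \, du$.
$- \frac{4374 \pi}{3125}$

Start from the standard arctangent integral
$$J(a) = \int_{0}^{\infty} - \frac{3}{a^{2} + u^{2}} \, du = - \frac{3 \pi}{2 a}.$$

Differentiating under the integral sign with respect to $a$,
$$\frac{dJ}{da} = \int_{0}^{\infty} \frac{6 a}{\left(a^{2} + u^{2}\right)^{2}} \, du = \frac{3 \pi}{2 a^{2}},$$
so $\int_{0}^{\infty} - \frac{3}{\left(a^{2} + u^{2}\right)^{2}} \, du = - \frac{3 \pi}{4 a^{3}}$.

Repeating — each differentiation of $1/(u^2+a^2)^j$ produces $-2ja/(u^2+a^2)^{j+1}$ — and dividing through by $-2ja$ at each step yields, after $2$ differentiations in total,
$$\int_{0}^{\infty} - \frac{3}{\left(a^{2} + u^{2}\right)^{3}} \, du = - \frac{9 \pi}{16 a^{5}}.$$

Setting $a = \frac{5}{6}$:
$$I = - \frac{4374 \pi}{3125}.$$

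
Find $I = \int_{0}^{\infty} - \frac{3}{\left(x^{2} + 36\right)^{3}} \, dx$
$- \frac{\pi}{13824}$

Start from the standard arctangent integral
$$J(a) = \int_{0}^{\infty} - \frac{3}{a^{2} + x^{2}} \, dx = - \frac{3 \pi}{2 a}.$$

Differentiating under the integral sign with respect to $a$,
$$\frac{dJ}{da} = \int_{0}^{\infty} \frac{6 a}{\left(a^{2} + x^{2}\right)^{2}} \, dx = \frac{3 \pi}{2 a^{2}},$$
so $\int_{0}^{\infty} - \frac{3}{\left(a^{2} + x^{2}\right)^{2}} \, dx = - \frac{3 \pi}{4 a^{3}}$.

Repeating — each differentiation of $1/(x^2+a^2)^j$ produces $-2ja/(x^2+a^2)^{j+1}$ — and dividing through by $-2ja$ at each step yields, after $2$ differentiations in total,
$$\int_{0}^{\infty} - \frac{3}{\left(a^{2} + x^{2}\right)^{3}} \, dx = - \frac{9 \pi}{16 a^{5}}.$$

Setting $a = 6$:
$$I = - \frac{\pi}{13824}.$$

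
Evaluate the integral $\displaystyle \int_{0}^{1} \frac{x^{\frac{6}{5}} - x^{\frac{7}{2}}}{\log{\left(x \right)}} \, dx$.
$- \log{\left(45 \right)} + \log{\left(22 \right)}$

Introduce a parameter $a$ in the exponent: let $I(a) = \int_{0}^{1} \frac{x^{\frac{6}{5}} - x^{a}}{\log{\left(x \right)}} \, dx$.

Since $\dfrac{\partial}{\partial a}\,x^{a} = x^{a} \ln x$, the $\ln x$ in the denominator cancels and
$$\frac{dI}{da} = \int_{0}^{1} -1 x^{a} \, dx = -1 \left[\frac{x^{a+1}}{a+1}\right]_0^1 = - \frac{1}{a + 1}.$$

Integrating with respect to $a$ gives $I(a) = - \log{\left(\frac{5 a}{11} + \frac{5}{11} \right)} + C$.

At $a = \frac{6}{5}$ the integrand is identically $0$, so $I(\frac{6}{5}) = 0$. The closed form gives $0$, hence $C = 0$.

Setting $a = \frac{7}{2}$:
$$I = - \log{\left(45 \right)} + \log{\left(22 \right)}.$$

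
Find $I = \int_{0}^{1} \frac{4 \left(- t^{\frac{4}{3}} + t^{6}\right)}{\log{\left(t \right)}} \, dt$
$\log{\left(81 \right)}$

Introduce a parameter $a$ in the exponent: let $I(a) = \int_{0}^{1} \frac{4 \left(- t^{\frac{4}{3}} + t^{a}\right)}{\log{\left(t \right)}} \, dt$.

Since $\dfrac{\partial}{\partial a}\,t^{a} = t^{a} \ln t$, the $\ln t$ in the denominator cancels and
$$\frac{dI}{da} = \int_{0}^{1} 4 t^{a} \, dt = 4 \left[\frac{t^{a+1}}{a+1}\right]_0^1 = \frac{4}{a + 1}.$$

Integrating with respect to $a$ gives $I(a) = \log{\left(\frac{81 \left(a + 1\right)^{4}}{2401} \right)} + C$.

At $a = \frac{4}{3}$ the integrand is identically $0$, so $I(\frac{4}{3}) = 0$. The closed form gives $0$, hence $C = 0$.

Setting $a = 6$:
$$I = \log{\left(81 \right)}.$$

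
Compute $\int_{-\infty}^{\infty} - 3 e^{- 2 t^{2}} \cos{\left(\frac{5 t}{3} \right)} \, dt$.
$- \frac{3 \sqrt{2} \sqrt{\pi}}{2 e^{\frac{25}{72}}}$

Treat the cosine frequency as a parameter and define $I(b) = \int_{-\infty}^{\infty} - 3 e^{- 2 t^{2}} \cos{\left(b t \right)} \, dt$.

Differentiating under the integral sign,
$$I'(b) = \int_{-\infty}^{\infty} 3 t e^{- 2 t^{2}} \sin{\left(b t \right)} \, dt.$$

Integrate $\int_{-\infty}^{\infty} t \sin(b t)\, e^{- 2 t^{2}}\, dt$ by parts with $u = \sin(b t)$ and $dv = t\, e^{- 2 t^{2}}\, dt$, giving $v = - \frac{e^{- 2 t^{2}}}{4}$. The boundary term vanishes and
$$\int_{-\infty}^{\infty} t \sin(b t)\, e^{- 2 t^{2}}\, dt = \frac{b}{4} \int_{-\infty}^{\infty} \cos(b t)\, e^{- 2 t^{2}}\, dt,$$
so $I'(b) = - \frac{b}{4}\, I(b)$.

This is a separable first-order ODE; solving with the initial condition $I(0) = \int_{-\infty}^{\infty} - 3 e^{- 2 t^{2}}\,dt = - \frac{3 \sqrt{2} \sqrt{\pi}}{2}$ gives
$$I(b) = - \frac{3 \sqrt{2} \sqrt{\pi} e^{- \frac{b^{2}}{8}}}{2}.$$

Setting $b = \frac{5}{3}$:
$$I = - \frac{3 \sqrt{2} \sqrt{\pi}}{2 e^{\frac{25}{72}}}.$$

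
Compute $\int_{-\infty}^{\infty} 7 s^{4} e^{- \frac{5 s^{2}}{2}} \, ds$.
$\frac{21 \sqrt{10} \sqrt{\pi}}{125}$

Begin with the known integral
$$J(a) = \int_{-\infty}^{\infty} 7 e^{- a s^{2}} \, ds = \frac{7 \sqrt{\pi}}{\sqrt{a}}.$$

Differentiating under the integral sign brings down a factor of $(-s^2)$:
$$\frac{dJ}{da} = \int_{-\infty}^{\infty} - 7 s^{2} e^{- a s^{2}} \, ds = - \frac{7 \sqrt{\pi}}{2 a^{\frac{3}{2}}}.$$

Repeating twice in total — each differentiation brings down another $(-s^2)$ — gives
$$\frac{d^{2}J}{da^{2}} = \int_{-\infty}^{\infty} 7 s^{4} e^{- a s^{2}} \, ds = \frac{21 \sqrt{\pi}}{4 a^{\frac{5}{2}}},$$
and the integrand here is exactly the target integrand, so $I = \frac{21 \sqrt{\pi}}{4 a^{\frac{5}{2}}}$.

Setting $a = \frac{5}{2}$:
$$I = \frac{21 \sqrt{10} \sqrt{\pi}}{125}.$$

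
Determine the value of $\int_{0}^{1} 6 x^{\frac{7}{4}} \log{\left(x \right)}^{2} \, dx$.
$\frac{768}{1331}$

Start from the elementary integral
$$J(a) = \int_{0}^{1} 6 x^{a} \, dx = \frac{6}{a + 1}.$$

Differentiating under the integral sign brings down a factor of $\ln x$:
$$\frac{dJ}{da} = \int_{0}^{1} 6 x^{a} \log{\left(x \right)} \, dx = - \frac{6}{\left(a + 1\right)^{2}}.$$

Repeating twice in total — each differentiation brings down another $\ln x$ — gives
$$\frac{d^{2}J}{da^{2}} = \int_{0}^{1} 6 x^{a} \log{\left(x \right)}^{2} \, dx = \frac{12}{\left(a + 1\right)^{3}},$$
and the integrand here is exactly the target integrand, so $I = \frac{12}{\left(a + 1\right)^{3}}$.

Setting $a = \frac{7}{4}$:
$$I = \frac{768}{1331}.$$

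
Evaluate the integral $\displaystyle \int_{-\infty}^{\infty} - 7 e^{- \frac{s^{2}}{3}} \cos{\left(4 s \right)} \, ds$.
$- \frac{7 \sqrt{3} \sqrt{\pi}}{e^{12}}$

Treat the cosine frequency as a parameter and define $I(b) = \int_{-\infty}^{\infty} - 7 e^{- \frac{s^{2}}{3}} \cos{\left(b s \right)} \, ds$.

Differentiating under the integral sign,
$$I'(b) = \int_{-\infty}^{\infty} 7 s e^{- \frac{s^{2}}{3}} \sin{\left(b s \right)} \, ds.$$

Integrate $\int_{-\infty}^{\infty} s \sin(b s)\, e^{- \frac{s^{2}}{3}}\, ds$ by parts with $u = \sin(b s)$ and $dv = s\, e^{- \frac{s^{2}}{3}}\, ds$, giving $v = - \frac{3 e^{- \frac{s^{2}}{3}}}{2}$. The boundary term vanishes and
$$\int_{-\infty}^{\infty} s \sin(b s)\, e^{- \frac{s^{2}}{3}}\, ds = \frac{3 b}{2} \int_{-\infty}^{\infty} \cos(b s)\, e^{- \frac{s^{2}}{3}}\, ds,$$
so $I'(b) = - \frac{3 b}{2}\, I(b)$.

This is a separable first-order ODE; solving with the initial condition $I(0) = \int_{-\infty}^{\infty} - 7 e^{- \frac{s^{2}}{3}}\,ds = - 7 \sqrt{3} \sqrt{\pi}$ gives
$$I(b) = - 7 \sqrt{3} \sqrt{\pi} e^{- \frac{3 b^{2}}{4}}.$$

Setting $b = 4$:
$$I = - \frac{7 \sqrt{3} \sqrt{\pi}}{e^{12}}.$$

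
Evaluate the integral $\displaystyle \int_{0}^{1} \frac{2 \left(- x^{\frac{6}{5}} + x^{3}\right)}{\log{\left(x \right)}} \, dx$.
$\log{\left(\frac{400}{121} \right)}$

Consider the one-parameter family: let $I(a) = \int_{0}^{1} \frac{2 \left(- x^{\frac{6}{5}} + x^{a}\right)}{\log{\left(x \right)}} \, dx$.

Since $\dfrac{\partial}{\partial a}\,x^{a} = x^{a} \ln x$, the $\ln x$ in the denominator cancels and
$$\frac{dI}{da} = \int_{0}^{1} 2 x^{a} \, dx = 2 \left[\frac{x^{a+1}}{a+1}\right]_0^1 = \frac{2}{a + 1}.$$

Integrating with respect to $a$ gives $I(a) = \log{\left(\frac{25 \left(a + 1\right)^{2}}{121} \right)} + C$.

At $a = \frac{6}{5}$ the integrand is identically $0$, so $I(\frac{6}{5}) = 0$. The closed form gives $0$, hence $C = 0$.

Setting $a = 3$:
$$I = \log{\left(\frac{400}{121} \right)}.$$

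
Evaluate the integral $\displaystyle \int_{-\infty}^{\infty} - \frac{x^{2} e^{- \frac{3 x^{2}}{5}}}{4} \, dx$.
$- \frac{5 \sqrt{15} \sqrt{\pi}}{72}$

Begin with the known integral
$$J(a) = \int_{-\infty}^{\infty} - \frac{e^{- a x^{2}}}{4} \, dx = - \frac{\sqrt{\pi}}{4 \sqrt{a}}.$$

Differentiating under the integral sign brings down a factor of $(-x^2)$:
$$\frac{dJ}{da} = \int_{-\infty}^{\infty} \frac{x^{2} e^{- a x^{2}}}{4} \, dx = \frac{\sqrt{\pi}}{8 a^{\frac{3}{2}}}.$$

The integral on the left is $-I$, so $I = - \frac{\sqrt{\pi}}{8 a^{\frac{3}{2}}}$.

Setting $a = \frac{3}{5}$:
$$I = - \frac{5 \sqrt{15} \sqrt{\pi}}{72}.$$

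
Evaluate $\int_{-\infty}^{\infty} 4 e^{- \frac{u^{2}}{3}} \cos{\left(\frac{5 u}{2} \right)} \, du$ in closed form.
$\frac{4 \sqrt{3} \sqrt{\pi}}{e^{\frac{75}{16}}}$

Define $I(b) = \int_{-\infty}^{\infty} 4 e^{- \frac{u^{2}}{3}} \cos{\left(b u \right)} \, du$.

Differentiating under the integral sign,
$$I'(b) = \int_{-\infty}^{\infty} - 4 u e^{- \frac{u^{2}}{3}} \sin{\left(b u \right)} \, du.$$

Integrate $\int_{-\infty}^{\infty} u \sin(b u)\, e^{- \frac{u^{2}}{3}}\, du$ by parts with $w = \sin(b u)$ and $dv = u\, e^{- \frac{u^{2}}{3}}\, du$, giving $v = - \frac{3 e^{- \frac{u^{2}}{3}}}{2}$. The boundary term vanishes and
$$\int_{-\infty}^{\infty} u \sin(b u)\, e^{- \frac{u^{2}}{3}}\, du = \frac{3 b}{2} \int_{-\infty}^{\infty} \cos(b u)\, e^{- \frac{u^{2}}{3}}\, du,$$
so $I'(b) = - \frac{3 b}{2}\, I(b)$.

This is a separable first-order ODE; solving with the initial condition $I(0) = \int_{-\infty}^{\infty} 4 e^{- \frac{u^{2}}{3}}\,du = 4 \sqrt{3} \sqrt{\pi}$ gives
$$I(b) = 4 \sqrt{3} \sqrt{\pi} e^{- \frac{3 b^{2}}{4}}.$$

Setting $b = \frac{5}{2}$:
$$I = \frac{4 \sqrt{3} \sqrt{\pi}}{e^{\frac{75}{16}}}.$$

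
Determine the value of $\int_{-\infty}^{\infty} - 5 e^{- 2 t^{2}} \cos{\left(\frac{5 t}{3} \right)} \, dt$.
$- \frac{5 \sqrt{2} \sqrt{\pi}}{2 e^{\frac{25}{72}}}$

Define $I(b) = \int_{-\infty}^{\infty} - 5 e^{- 2 t^{2}} \cos{\left(b t \right)} \, dt$.

Differentiating under the integral sign,
$$I'(b) = \int_{-\infty}^{\infty} 5 t e^{- 2 t^{2}} \sin{\left(b t \right)} \, dt.$$

Integrate $\int_{-\infty}^{\infty} t \sin(b t)\, e^{- 2 t^{2}}\, dt$ by parts with $u = \sin(b t)$ and $dv = t\, e^{- 2 t^{2}}\, dt$, giving $v = - \frac{e^{- 2 t^{2}}}{4}$. The boundary term vanishes and
$$\int_{-\infty}^{\infty} t \sin(b t)\, e^{- 2 t^{2}}\, dt = \frac{b}{4} \int_{-\infty}^{\infty} \cos(b t)\, e^{- 2 t^{2}}\, dt,$$
so $I'(b) = - \frac{b}{4}\, I(b)$.

This is a separable first-order ODE; solving with the initial condition $I(0) = \int_{-\infty}^{\infty} - 5 e^{- 2 t^{2}}\,dt = - \frac{5 \sqrt{2} \sqrt{\pi}}{2}$ gives
$$I(b) = - \frac{5 \sqrt{2} \sqrt{\pi} e^{- \frac{b^{2}}{8}}}{2}.$$

Setting $b = \frac{5}{3}$:
$$I = - \frac{5 \sqrt{2} \sqrt{\pi}}{2 e^{\frac{25}{72}}}.$$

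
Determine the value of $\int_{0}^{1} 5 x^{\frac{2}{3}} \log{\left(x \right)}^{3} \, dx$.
$- \frac{486}{125}$

Start from the elementary integral
$$J(a) = \int_{0}^{1} 5 x^{a} \, dx = \frac{5}{a + 1}.$$

Differentiating under the integral sign brings down a factor of $\ln x$:
$$\frac{dJ}{da} = \int_{0}^{1} 5 x^{a} \log{\left(x \right)} \, dx = - \frac{5}{\left(a + 1\right)^{2}}.$$

Repeating $3$ times in total — each differentiation brings down another $\ln x$ — gives
$$\frac{d^{3}J}{da^{3}} = \int_{0}^{1} 5 x^{a} \log{\left(x \right)}^{3} \, dx = - \frac{30}{\left(a + 1\right)^{4}},$$
and the integrand here is exactly the target integrand, so $I = - \frac{30}{\left(a + 1\right)^{4}}$.

Setting $a = \frac{2}{3}$:
$$I = - \frac{486}{125}.$$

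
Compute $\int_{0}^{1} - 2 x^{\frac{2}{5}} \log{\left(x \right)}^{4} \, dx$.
$- \frac{150000}{16807}$

Start from the elementary integral
$$J(a) = \int_{0}^{1} - 2 x^{a} \, dx = - \frac{2}{a + 1}.$$

Differentiating under the integral sign brings down a factor of $\ln x$:
$$\frac{dJ}{da} = \int_{0}^{1} - 2 x^{a} \log{\left(x \right)} \, dx = \frac{2}{\left(a + 1\right)^{2}}.$$

Repeating $4$ times in total — each differentiation brings down another $\ln x$ — gives
$$\frac{d^{4}J}{da^{4}} = \int_{0}^{1} - 2 x^{a} \log{\left(x \right)}^{4} \, dx = - \frac{48}{\left(a + 1\right)^{5}},$$
and the integrand here is exactly the target integrand, so $I = - \frac{48}{\left(a + 1\right)^{5}}$.

Setting $a = \frac{2}{5}$:
$$I = - \frac{150000}{16807}.$$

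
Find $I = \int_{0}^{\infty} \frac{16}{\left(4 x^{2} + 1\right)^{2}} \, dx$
$2 \pi$

Begin with the known result
$$J(a) = \int_{0}^{\infty} \frac{1}{a^{2} + x^{2}} \, dx = \frac{\pi}{2 a}.$$

Differentiating under the integral sign with respect to $a$,
$$\frac{dJ}{da} = \int_{0}^{\infty} - \frac{2 a}{\left(a^{2} + x^{2}\right)^{2}} \, dx = - \frac{\pi}{2 a^{2}},$$
so $\int_{0}^{\infty} \frac{1}{\left(a^{2} + x^{2}\right)^{2}} \, dx = \frac{\pi}{4 a^{3}}$.

Setting $a = \frac{1}{2}$:
$$I = 2 \pi.$$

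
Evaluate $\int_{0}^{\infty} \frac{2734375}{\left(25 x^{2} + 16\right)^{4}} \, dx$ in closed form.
$\frac{2734375 \pi}{524288}$

Begin with the known result
$$J(a) = \int_{0}^{\infty} \frac{7}{a^{2} + x^{2}} \, dx = \frac{7 \pi}{2 a}.$$

Differentiating under the integral sign with respect to $a$,
$$\frac{dJ}{da} = \int_{0}^{\infty} - \frac{14 a}{\left(a^{2} + x^{2}\right)^{2}} \, dx = - \frac{7 \pi}{2 a^{2}},$$
so $\int_{0}^{\infty} \frac{7}{\left(a^{2} + x^{2}\right)^{2}} \, dx = \frac{7 \pi}{4 a^{3}}$.

Repeating — each differentiation of $1/(x^2+a^2)^j$ produces $-2ja/(x^2+a^2)^{j+1}$ — and dividing through by $-2ja$ at each step yields, after $3$ differentiations in total,
$$\int_{0}^{\infty} \frac{7}{\left(a^{2} + x^{2}\right)^{4}} \, dx = \frac{35 \pi}{32 a^{7}}.$$

Setting $a = \frac{4}{5}$:
$$I = \frac{2734375 \pi}{524288}.$$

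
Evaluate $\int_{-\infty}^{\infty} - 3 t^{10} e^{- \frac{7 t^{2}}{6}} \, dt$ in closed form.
$- \frac{98415 \sqrt{42} \sqrt{\pi}}{16807}$

Begin with the known integral
$$J(a) = \int_{-\infty}^{\infty} - 3 e^{- a t^{2}} \, dt = - \frac{3 \sqrt{\pi}}{\sqrt{a}}.$$

Differentiating under the integral sign brings down a factor of $(-t^2)$:
$$\frac{dJ}{da} = \int_{-\infty}^{\infty} 3 t^{2} e^{- a t^{2}} \, dt = \frac{3 \sqrt{\pi}}{2 a^{\frac{3}{2}}}.$$

Repeating $5$ times in total — each differentiation brings down another $(-t^2)$ — gives
$$\frac{d^{5}J}{da^{5}} = \int_{-\infty}^{\infty} 3 t^{10} e^{- a t^{2}} \, dt = \frac{2835 \sqrt{\pi}}{32 a^{\frac{11}{2}}},$$
and the integrand here is $(-1)^{5}$ times the target integrand, so $I = (-1)^{5}\,\frac{d^{5}J}{da^{5}} = - \frac{2835 \sqrt{\pi}}{32 a^{\frac{11}{2}}}$.

Setting $a = \frac{7}{6}$:
$$I = - \frac{98415 \sqrt{42} \sqrt{\pi}}{16807}.$$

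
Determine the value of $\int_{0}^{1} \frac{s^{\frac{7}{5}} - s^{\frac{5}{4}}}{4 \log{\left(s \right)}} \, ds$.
$- \frac{\log{\left(15 \right)}}{4} + \log{\left(2 \right)}$

Replace the exponent $\frac{5}{4}$ by a parameter $a$: let $I(a) = \int_{0}^{1} \frac{s^{\frac{7}{5}} - s^{a}}{4 \log{\left(s \right)}} \, ds$.

Since $\dfrac{\partial}{\partial a}\,s^{a} = s^{a} \ln s$, the $\ln s$ in the denominator cancels and
$$\frac{dI}{da} = \int_{0}^{1} - \frac{1}{4} s^{a} \, ds = - \frac{1}{4} \left[\frac{s^{a+1}}{a+1}\right]_0^1 = - \frac{1}{4 a + 4}.$$

Integrating with respect to $a$ gives $I(a) = - \frac{\log{\left(a + 1 \right)}}{4} - \frac{\log{\left(5 \right)}}{4} + \frac{\log{\left(12 \right)}}{4} + C$.

At $a = \frac{7}{5}$ the integrand is identically $0$, so $I(\frac{7}{5}) = 0$. The closed form gives $0$, hence $C = 0$.

Setting $a = \frac{5}{4}$:
$$I = - \frac{\log{\left(15 \right)}}{4} + \log{\left(2 \right)}.$$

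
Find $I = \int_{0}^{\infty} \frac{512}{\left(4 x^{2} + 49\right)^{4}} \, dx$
$\frac{40 \pi}{823543}$

Recall the elementary integral
$$J(a) = \int_{0}^{\infty} \frac{2}{a^{2} + x^{2}} \, dx = \frac{\pi}{a}.$$

Differentiating under the integral sign with respect to $a$,
$$\frac{dJ}{da} = \int_{0}^{\infty} - \frac{4 a}{\left(a^{2} + x^{2}\right)^{2}} \, dx = - \frac{\pi}{a^{2}},$$
so $\int_{0}^{\infty} \frac{2}{\left(a^{2} + x^{2}\right)^{2}} \, dx = \frac{\pi}{2 a^{3}}$.

Repeating — each differentiation of $1/(x^2+a^2)^j$ produces $-2ja/(x^2+a^2)^{j+1}$ — and dividing through by $-2ja$ at each step yields, after $3$ differentiations in total,
$$\int_{0}^{\infty} \frac{2}{\left(a^{2} + x^{2}\right)^{4}} \, dx = \frac{5 \pi}{16 a^{7}}.$$

Setting $a = \frac{7}{2}$:
$$I = \frac{40 \pi}{823543}.$$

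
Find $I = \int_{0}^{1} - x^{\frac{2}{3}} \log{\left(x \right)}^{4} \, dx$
$- \frac{5832}{3125}$

Begin with the known integral
$$J(a) = \int_{0}^{1} - x^{a} \, dx = - \frac{1}{a + 1}.$$

Differentiating under the integral sign brings down a factor of $\ln x$:
$$\frac{dJ}{da} = \int_{0}^{1} - x^{a} \log{\left(x \right)} \, dx = \frac{1}{\left(a + 1\right)^{2}}.$$

Repeating $4$ times in total — each differentiation brings down another $\ln x$ — gives
$$\frac{d^{4}J}{da^{4}} = \int_{0}^{1} - x^{a} \log{\left(x \right)}^{4} \, dx = - \frac{24}{\left(a + 1\right)^{5}},$$
and the integrand here is exactly the target integrand, so $I = - \frac{24}{\left(a + 1\right)^{5}}$.

Setting $a = \frac{2}{3}$:
$$I = - \frac{5832}{3125}.$$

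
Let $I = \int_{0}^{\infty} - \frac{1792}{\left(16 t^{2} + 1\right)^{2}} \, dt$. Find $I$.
$- 112 \pi$

Recall the elementary integral
$$J(a) = \int_{0}^{\infty} - \frac{7}{a^{2} + t^{2}} \, dt = - \frac{7 \pi}{2 a}.$$

Differentiating under the integral sign with respect to $a$,
$$\frac{dJ}{da} = \int_{0}^{\infty} \frac{14 a}{\left(a^{2} + t^{2}\right)^{2}} \, dt = \frac{7 \pi}{2 a^{2}},$$
so $\int_{0}^{\infty} - \frac{7}{\left(a^{2} + t^{2}\right)^{2}} \, dt = - \frac{7 \pi}{4 a^{3}}$.

Setting $a = \frac{1}{4}$:
$$I = - 112 \pi.$$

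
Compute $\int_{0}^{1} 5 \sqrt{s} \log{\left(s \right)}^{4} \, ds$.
$\frac{1280}{81}$

Consider the simpler parametrised integral
$$J(a) = \int_{0}^{1} 5 s^{a} \, ds = \frac{5}{a + 1}.$$

Differentiating under the integral sign brings down a factor of $\ln s$:
$$\frac{dJ}{da} = \int_{0}^{1} 5 s^{a} \log{\left(s \right)} \, ds = - \frac{5}{\left(a + 1\right)^{2}}.$$

Repeating $4$ times in total — each differentiation brings down another $\ln s$ — gives
$$\frac{d^{4}J}{da^{4}} = \int_{0}^{1} 5 s^{a} \log{\left(s \right)}^{4} \, ds = \frac{120}{\left(a + 1\right)^{5}},$$
and the integrand here is exactly the target integrand, so $I = \frac{120}{\left(a + 1\right)^{5}}$.

Setting $a = \frac{1}{2}$:
$$I = \frac{1280}{81}.$$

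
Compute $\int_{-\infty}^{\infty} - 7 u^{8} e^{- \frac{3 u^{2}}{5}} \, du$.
$- \frac{153125 \sqrt{15} \sqrt{\pi}}{1296}$

Start from the elementary integral
$$J(a) = \int_{-\infty}^{\infty} - 7 e^{- a u^{2}} \, du = - \frac{7 \sqrt{\pi}}{\sqrt{a}}.$$

Differentiating under the integral sign brings down a factor of $(-u^2)$:
$$\frac{dJ}{da} = \int_{-\infty}^{\infty} 7 u^{2} e^{- a u^{2}} \, du = \frac{7 \sqrt{\pi}}{2 a^{\frac{3}{2}}}.$$

Repeating $4$ times in total — each differentiation brings down another $(-u^2)$ — gives
$$\frac{d^{4}J}{da^{4}} = \int_{-\infty}^{\infty} - 7 u^{8} e^{- a u^{2}} \, du = - \frac{735 \sqrt{\pi}}{16 a^{\frac{9}{2}}},$$
and the integrand here is exactly the target integrand, so $I = - \frac{735 \sqrt{\pi}}{16 a^{\frac{9}{2}}}$.

Setting $a = \frac{3}{5}$:
$$I = - \frac{153125 \sqrt{15} \sqrt{\pi}}{1296}.$$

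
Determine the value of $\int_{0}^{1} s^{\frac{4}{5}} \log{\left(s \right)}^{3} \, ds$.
$- \frac{1250}{2187}$

Begin with the known integral
$$J(a) = \int_{0}^{1} s^{a} \, ds = \frac{1}{a + 1}.$$

Differentiating under the integral sign brings down a factor of $\ln s$:
$$\frac{dJ}{da} = \int_{0}^{1} s^{a} \log{\left(s \right)} \, ds = - \frac{1}{\left(a + 1\right)^{2}}.$$

Repeating $3$ times in total — each differentiation brings down another $\ln s$ — gives
$$\frac{d^{3}J}{da^{3}} = \int_{0}^{1} s^{a} \log{\left(s \right)}^{3} \, ds = - \frac{6}{\left(a + 1\right)^{4}},$$
and the integrand here is exactly the target integrand, so $I = - \frac{6}{\left(a + 1\right)^{4}}$.

Setting $a = \frac{4}{5}$:
$$I = - \frac{1250}{2187}.$$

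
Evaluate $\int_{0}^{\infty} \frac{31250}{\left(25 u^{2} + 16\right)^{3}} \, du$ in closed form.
$\frac{9375 \pi}{8192}$

Start from the standard arctangent integral
$$J(a) = \int_{0}^{\infty} \frac{2}{a^{2} + u^{2}} \, du = \frac{\pi}{a}.$$

Differentiating under the integral sign with respect to $a$,
$$\frac{dJ}{da} = \int_{0}^{\infty} - \frac{4 a}{\left(a^{2} + u^{2}\right)^{2}} \, du = - \frac{\pi}{a^{2}},$$
so $\int_{0}^{\infty} \frac{2}{\left(a^{2} + u^{2}\right)^{2}} \, du = \frac{\pi}{2 a^{3}}$.

Repeating — each differentiation of $1/(u^2+a^2)^j$ produces $-2ja/(u^2+a^2)^{j+1}$ — and dividing through by $-2ja$ at each step yields, after $2$ differentiations in total,
$$\int_{0}^{\infty} \frac{2}{\left(a^{2} + u^{2}\right)^{3}} \, du = \frac{3 \pi}{8 a^{5}}.$$

Setting $a = \frac{4}{5}$:
$$I = \frac{9375 \pi}{8192}.$$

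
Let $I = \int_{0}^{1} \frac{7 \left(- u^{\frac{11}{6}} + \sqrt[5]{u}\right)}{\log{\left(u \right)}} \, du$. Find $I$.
$\log{\left(\frac{78364164096}{32057708828125} \right)}$

Replace the exponent $\frac{1}{5}$ by a parameter $a$: let $I(a) = \int_{0}^{1} \frac{7 \left(- u^{\frac{11}{6}} + u^{a}\right)}{\log{\left(u \right)}} \, du$.

Since $\dfrac{\partial}{\partial a}\,u^{a} = u^{a} \ln u$, the $\ln u$ in the denominator cancels and
$$\frac{dI}{da} = \int_{0}^{1} 7 u^{a} \, du = 7 \left[\frac{u^{a+1}}{a+1}\right]_0^1 = \frac{7}{a + 1}.$$

Integrating with respect to $a$ gives $I(a) = \log{\left(\frac{279936 \left(a + 1\right)^{7}}{410338673} \right)} + C$.

At $a = \frac{11}{6}$ the integrand is identically $0$, so $I(\frac{11}{6}) = 0$. The closed form gives $0$, hence $C = 0$.

Setting $a = \frac{1}{5}$:
$$I = \log{\left(\frac{78364164096}{32057708828125} \right)}.$$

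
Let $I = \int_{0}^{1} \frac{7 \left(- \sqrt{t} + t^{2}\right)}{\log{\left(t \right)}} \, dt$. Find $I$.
$\log{\left(128 \right)}$

Consider the one-parameter family: let $I(a) = \int_{0}^{1} \frac{7 \left(- \sqrt{t} + t^{a}\right)}{\log{\left(t \right)}} \, dt$.

Since $\dfrac{\partial}{\partial a}\,t^{a} = t^{a} \ln t$, the $\ln t$ in the denominator cancels and
$$\frac{dI}{da} = \int_{0}^{1} 7 t^{a} \, dt = 7 \left[\frac{t^{a+1}}{a+1}\right]_0^1 = \frac{7}{a + 1}.$$

Integrating with respect to $a$ gives $I(a) = \log{\left(\frac{128 \left(a + 1\right)^{7}}{2187} \right)} + C$.

At $a = \frac{1}{2}$ the integrand is identically $0$, so $I(\frac{1}{2}) = 0$. The closed form gives $0$, hence $C = 0$.

Setting $a = 2$:
$$I = \log{\left(128 \right)}.$$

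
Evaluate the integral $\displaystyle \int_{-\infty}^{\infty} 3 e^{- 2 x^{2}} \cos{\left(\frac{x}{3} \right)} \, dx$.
$\frac{3 \sqrt{2} \sqrt{\pi}}{2 e^{\frac{1}{72}}}$

Define $I(b) = \int_{-\infty}^{\infty} 3 e^{- 2 x^{2}} \cos{\left(b x \right)} \, dx$.

Differentiating under the integral sign,
$$I'(b) = \int_{-\infty}^{\infty} - 3 x e^{- 2 x^{2}} \sin{\left(b x \right)} \, dx.$$

Integrate $\int_{-\infty}^{\infty} x \sin(b x)\, e^{- 2 x^{2}}\, dx$ by parts with $u = \sin(b x)$ and $dv = x\, e^{- 2 x^{2}}\, dx$, giving $v = - \frac{e^{- 2 x^{2}}}{4}$. The boundary term vanishes and
$$\int_{-\infty}^{\infty} x \sin(b x)\, e^{- 2 x^{2}}\, dx = \frac{b}{4} \int_{-\infty}^{\infty} \cos(b x)\, e^{- 2 x^{2}}\, dx,$$
so $I'(b) = - \frac{b}{4}\, I(b)$.

This is a separable first-order ODE; solving with the initial condition $I(0) = \int_{-\infty}^{\infty} 3 e^{- 2 x^{2}}\,dx = \frac{3 \sqrt{2} \sqrt{\pi}}{2}$ gives
$$I(b) = \frac{3 \sqrt{2} \sqrt{\pi} e^{- \frac{b^{2}}{8}}}{2}.$$

Setting $b = \frac{1}{3}$:
$$I = \frac{3 \sqrt{2} \sqrt{\pi}}{2 e^{\frac{1}{72}}}.$$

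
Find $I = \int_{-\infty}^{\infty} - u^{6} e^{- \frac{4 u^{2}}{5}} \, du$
$- \frac{1875 \sqrt{5} \sqrt{\pi}}{1024}$

Start from the elementary integral
$$J(a) = \int_{-\infty}^{\infty} - e^{- a u^{2}} \, du = - \frac{\sqrt{\pi}}{\sqrt{a}}.$$

Differentiating under the integral sign brings down a factor of $(-u^2)$:
$$\frac{dJ}{da} = \int_{-\infty}^{\infty} u^{2} e^{- a u^{2}} \, du = \frac{\sqrt{\pi}}{2 a^{\frac{3}{2}}}.$$

Repeating $3$ times in total — each differentiation brings down another $(-u^2)$ — gives
$$\frac{d^{3}J}{da^{3}} = \int_{-\infty}^{\infty} u^{6} e^{- a u^{2}} \, du = \frac{15 \sqrt{\pi}}{8 a^{\frac{7}{2}}},$$
and the integrand here is $(-1)^{3}$ times the target integrand, so $I = (-1)^{3}\,\frac{d^{3}J}{da^{3}} = - \frac{15 \sqrt{\pi}}{8 a^{\frac{7}{2}}}$.

Setting $a = \frac{4}{5}$:
$$I = - \frac{1875 \sqrt{5} \sqrt{\pi}}{1024}.$$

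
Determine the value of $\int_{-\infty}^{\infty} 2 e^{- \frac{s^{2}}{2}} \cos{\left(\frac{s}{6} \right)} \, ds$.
$\frac{2 \sqrt{2} \sqrt{\pi}}{e^{\frac{1}{72}}}$

Define $I(b) = \int_{-\infty}^{\infty} 2 e^{- \frac{s^{2}}{2}} \cos{\left(b s \right)} \, ds$.

Differentiating under the integral sign,
$$I'(b) = \int_{-\infty}^{\infty} - 2 s e^{- \frac{s^{2}}{2}} \sin{\left(b s \right)} \, ds.$$

Integrate $\int_{-\infty}^{\infty} s \sin(b s)\, e^{- \frac{s^{2}}{2}}\, ds$ by parts with $u = \sin(b s)$ and $dv = s\, e^{- \frac{s^{2}}{2}}\, ds$, giving $v = - e^{- \frac{s^{2}}{2}}$. The boundary term vanishes and
$$\int_{-\infty}^{\infty} s \sin(b s)\, e^{- \frac{s^{2}}{2}}\, ds = b \int_{-\infty}^{\infty} \cos(b s)\, e^{- \frac{s^{2}}{2}}\, ds,$$
so $I'(b) = - b\, I(b)$.

This is a separable first-order ODE; solving with the initial condition $I(0) = \int_{-\infty}^{\infty} 2 e^{- \frac{s^{2}}{2}}\,ds = 2 \sqrt{2} \sqrt{\pi}$ gives
$$I(b) = 2 \sqrt{2} \sqrt{\pi} e^{- \frac{b^{2}}{2}}.$$

Setting $b = \frac{1}{6}$:
$$I = \frac{2 \sqrt{2} \sqrt{\pi}}{e^{\frac{1}{72}}}.$$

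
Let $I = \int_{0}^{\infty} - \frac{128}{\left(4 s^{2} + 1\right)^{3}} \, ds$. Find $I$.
$- 12 \pi$

Begin with the known result
$$J(a) = \int_{0}^{\infty} - \frac{2}{a^{2} + s^{2}} \, ds = - \frac{\pi}{a}.$$

Differentiating under the integral sign with respect to $a$,
$$\frac{dJ}{da} = \int_{0}^{\infty} \frac{4 a}{\left(a^{2} + s^{2}\right)^{2}} \, ds = \frac{\pi}{a^{2}},$$
so $\int_{0}^{\infty} - \frac{2}{\left(a^{2} + s^{2}\right)^{2}} \, ds = - \frac{\pi}{2 a^{3}}$.

Repeating — each differentiation of $1/(s^2+a^2)^j$ produces $-2ja/(s^2+a^2)^{j+1}$ — and dividing through by $-2ja$ at each step yields, after $2$ differentiations in total,
$$\int_{0}^{\infty} - \frac{2}{\left(a^{2} + s^{2}\right)^{3}} \, ds = - \frac{3 \pi}{8 a^{5}}.$$

Setting $a = \frac{1}{2}$:
$$I = - 12 \pi.$$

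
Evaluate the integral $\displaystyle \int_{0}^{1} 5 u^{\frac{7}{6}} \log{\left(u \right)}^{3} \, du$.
$- \frac{38880}{28561}$

Begin with the known integral
$$J(a) = \int_{0}^{1} 5 u^{a} \, du = \frac{5}{a + 1}.$$

Differentiating under the integral sign brings down a factor of $\ln u$:
$$\frac{dJ}{da} = \int_{0}^{1} 5 u^{a} \log{\left(u \right)} \, du = - \frac{5}{\left(a + 1\right)^{2}}.$$

Repeating $3$ times in total — each differentiation brings down another $\ln u$ — gives
$$\frac{d^{3}J}{da^{3}} = \int_{0}^{1} 5 u^{a} \log{\left(u \right)}^{3} \, du = - \frac{30}{\left(a + 1\right)^{4}},$$
and the integrand here is exactly the target integrand, so $I = - \frac{30}{\left(a + 1\right)^{4}}$.

Setting $a = \frac{7}{6}$:
$$I = - \frac{38880}{28561}.$$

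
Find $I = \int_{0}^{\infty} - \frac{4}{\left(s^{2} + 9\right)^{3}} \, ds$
$- \frac{\pi}{324}$

Recall the elementary integral
$$J(a) = \int_{0}^{\infty} - \frac{4}{a^{2} + s^{2}} \, ds = - \frac{2 \pi}{a}.$$

Differentiating under the integral sign with respect to $a$,
$$\frac{dJ}{da} = \int_{0}^{\infty} \frac{8 a}{\left(a^{2} + s^{2}\right)^{2}} \, ds = \frac{2 \pi}{a^{2}},$$
so $\int_{0}^{\infty} - \frac{4}{\left(a^{2} + s^{2}\right)^{2}} \, ds = - \frac{\pi}{a^{3}}$.

Repeating — each differentiation of $1/(s^2+a^2)^j$ produces $-2ja/(s^2+a^2)^{j+1}$ — and dividing through by $-2ja$ at each step yields, after $2$ differentiations in total,
$$\int_{0}^{\infty} - \frac{4}{\left(a^{2} + s^{2}\right)^{3}} \, ds = - \frac{3 \pi}{4 a^{5}}.$$

Setting $a = 3$:
$$I = - \frac{\pi}{324}.$$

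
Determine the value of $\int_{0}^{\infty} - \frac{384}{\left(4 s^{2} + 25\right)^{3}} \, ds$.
$- \frac{36 \pi}{3125}$

Begin with the known result
$$J(a) = \int_{0}^{\infty} - \frac{6}{a^{2} + s^{2}} \, ds = - \frac{3 \pi}{a}.$$

Differentiating under the integral sign with respect to $a$,
$$\frac{dJ}{da} = \int_{0}^{\infty} \frac{12 a}{\left(a^{2} + s^{2}\right)^{2}} \, ds = \frac{3 \pi}{a^{2}},$$
so $\int_{0}^{\infty} - \frac{6}{\left(a^{2} + s^{2}\right)^{2}} \, ds = - \frac{3 \pi}{2 a^{3}}$.

Repeating — each differentiation of $1/(s^2+a^2)^j$ produces $-2ja/(s^2+a^2)^{j+1}$ — and dividing through by $-2ja$ at each step yields, after $2$ differentiations in total,
$$\int_{0}^{\infty} - \frac{6}{\left(a^{2} + s^{2}\right)^{3}} \, ds = - \frac{9 \pi}{8 a^{5}}.$$

Setting $a = \frac{5}{2}$:
$$I = - \frac{36 \pi}{3125}.$$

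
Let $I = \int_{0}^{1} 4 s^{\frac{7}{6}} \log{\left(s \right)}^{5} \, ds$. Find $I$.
$- \frac{22394880}{4826809}$

Start from the elementary integral
$$J(a) = \int_{0}^{1} 4 s^{a} \, ds = \frac{4}{a + 1}.$$

Differentiating under the integral sign brings down a factor of $\ln s$:
$$\frac{dJ}{da} = \int_{0}^{1} 4 s^{a} \log{\left(s \right)} \, ds = - \frac{4}{\left(a + 1\right)^{2}}.$$

Repeating $5$ times in total — each differentiation brings down another $\ln s$ — gives
$$\frac{d^{5}J}{da^{5}} = \int_{0}^{1} 4 s^{a} \log{\left(s \right)}^{5} \, ds = - \frac{480}{\left(a + 1\right)^{6}},$$
and the integrand here is exactly the target integrand, so $I = - \frac{480}{\left(a + 1\right)^{6}}$.

Setting $a = \frac{7}{6}$:
$$I = - \frac{22394880}{4826809}.$$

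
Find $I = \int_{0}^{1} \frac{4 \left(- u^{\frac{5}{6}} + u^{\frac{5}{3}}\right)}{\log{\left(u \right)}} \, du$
$\log{\left(\frac{65536}{14641} \right)}$

Replace the exponent $\frac{5}{3}$ by a parameter $a$: let $I(a) = \int_{0}^{1} \frac{4 \left(- u^{\frac{5}{6}} + u^{a}\right)}{\log{\left(u \right)}} \, du$.

Since $\dfrac{\partial}{\partial a}\,u^{a} = u^{a} \ln u$, the $\ln u$ in the denominator cancels and
$$\frac{dI}{da} = \int_{0}^{1} 4 u^{a} \, du = 4 \left[\frac{u^{a+1}}{a+1}\right]_0^1 = \frac{4}{a + 1}.$$

Integrating with respect to $a$ gives $I(a) = \log{\left(\frac{1296 \left(a + 1\right)^{4}}{14641} \right)} + C$.

At $a = \frac{5}{6}$ the integrand is identically $0$, so $I(\frac{5}{6}) = 0$. The closed form gives $0$, hence $C = 0$.

Setting $a = \frac{5}{3}$:
$$I = \log{\left(\frac{65536}{14641} \right)}.$$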